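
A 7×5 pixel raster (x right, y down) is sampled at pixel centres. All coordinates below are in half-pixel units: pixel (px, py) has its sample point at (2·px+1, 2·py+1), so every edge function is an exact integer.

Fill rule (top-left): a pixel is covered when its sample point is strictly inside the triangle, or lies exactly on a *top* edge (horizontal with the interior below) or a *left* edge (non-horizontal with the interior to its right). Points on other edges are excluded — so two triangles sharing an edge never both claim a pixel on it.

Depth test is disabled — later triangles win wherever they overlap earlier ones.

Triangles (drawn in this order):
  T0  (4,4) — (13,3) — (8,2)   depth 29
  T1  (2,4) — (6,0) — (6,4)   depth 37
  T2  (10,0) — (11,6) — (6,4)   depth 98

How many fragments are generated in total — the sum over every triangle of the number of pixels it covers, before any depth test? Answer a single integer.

T0:
  2·area = 14  (B↔C swapped to make it positive)
  edge (4, 4)→(8, 2): d=(4,-2) top-left  bias=+0
  edge (8, 2)→(13, 3): d=(5,1) right/bottom  bias=-1
  edge (13, 3)→(4, 4): d=(-9,1) right/bottom  bias=-1
    (1,0)@(3, 1): e=[-14,0,28] → ·  [on edge]
    (3,1)@(7, 3): e=[2,6,6] → █
    (4,1)@(9, 3): e=[6,4,4] → █
    (5,1)@(11, 3): e=[10,2,2] → █
    (6,1)@(13, 3): e=[14,0,0] → ·  [on edge]
    (3,2)@(7, 5): e=[10,16,-12] → ·
    (4,2)@(9, 5): e=[14,14,-14] → ·
    (5,2)@(11, 5): e=[18,12,-16] → ·
  covered (3 px):
    · · · · · · ·
    · · · █ █ █ ·
    · · · · · · ·
    · · · · · · ·
    · · · · · · ·
T1:
  2·area = 16
  edge (2, 4)→(6, 0): d=(4,-4) top-left  bias=+0
  edge (6, 0)→(6, 4): d=(0,4) right/bottom  bias=-1
  edge (6, 4)→(2, 4): d=(-4,0) right/bottom  bias=-1
    (2,0)@(5, 1): e=[0,4,12] → █  [on edge]
    (3,0)@(7, 1): e=[8,-4,12] → ·
    (1,1)@(3, 3): e=[0,12,4] → █  [on edge]
    (3,1)@(7, 3): e=[16,-4,4] → ·
    (0,2)@(1, 5): e=[0,20,-4] → ·  [on edge]
    (1,2)@(3, 5): e=[8,12,-4] → ·
    (2,2)@(5, 5): e=[16,4,-4] → ·
  covered (3 px):
    · · █ · · · ·
    · █ █ · · · ·
    · · · · · · ·
    · · · · · · ·
    · · · · · · ·
T2:
  2·area = 28
  edge (10, 0)→(11, 6): d=(1,6) right/bottom  bias=-1
  edge (11, 6)→(6, 4): d=(-5,-2) top-left  bias=+0
  edge (6, 4)→(10, 0): d=(4,-4) top-left  bias=+0
    (4,0)@(9, 1): e=[7,21,0] → █  [on edge]
    (5,0)@(11, 1): e=[-5,25,8] → ·
    (3,1)@(7, 3): e=[21,7,0] → █  [on edge]
    (5,1)@(11, 3): e=[-3,15,16] → ·
    (2,2)@(5, 5): e=[35,-7,0] → ·  [on edge]
    (3,2)@(7, 5): e=[23,-3,8] → ·
    (4,2)@(9, 5): e=[11,1,16] → █
    (5,2)@(11, 5): e=[-1,5,24] → ·
    (1,3)@(3, 7): e=[49,-21,0] → ·  [on edge]
    (4,3)@(9, 7): e=[13,-9,24] → ·
    (0,4)@(1, 9): e=[63,-35,0] → ·  [on edge]
  covered (4 px):
    · · · · █ · ·
    · · · █ █ · ·
    · · · · █ · ·
    · · · · · · ·
    · · · · · · ·

Answer: 10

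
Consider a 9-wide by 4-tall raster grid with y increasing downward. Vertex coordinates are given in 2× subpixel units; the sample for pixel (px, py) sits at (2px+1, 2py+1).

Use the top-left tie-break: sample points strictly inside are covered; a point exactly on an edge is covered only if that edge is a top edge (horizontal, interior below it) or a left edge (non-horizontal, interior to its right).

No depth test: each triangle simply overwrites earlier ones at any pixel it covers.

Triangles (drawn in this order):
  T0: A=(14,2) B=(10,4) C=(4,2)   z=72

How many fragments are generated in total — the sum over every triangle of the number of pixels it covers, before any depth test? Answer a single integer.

T0:
  2·area = 20
  edge (14, 2)→(10, 4): d=(-4,2) right/bottom  bias=-1
  edge (10, 4)→(4, 2): d=(-6,-2) top-left  bias=+0
  edge (4, 2)→(14, 2): d=(10,0) top-left  bias=+0
    (0,0)@(1, 1): e=[30,0,-10] → .  [on edge]
    (3,1)@(7, 3): e=[10,0,10] → X  [on edge]
    (4,1)@(9, 3): e=[6,4,10] → X
    (5,1)@(11, 3): e=[2,8,10] → X
    (6,1)@(13, 3): e=[-2,12,10] → .
    (3,2)@(7, 5): e=[2,-12,30] → .
    (4,2)@(9, 5): e=[-2,-8,30] → .
    (5,2)@(11, 5): e=[-6,-4,30] → .
    (6,2)@(13, 5): e=[-10,0,30] → .  [on edge]
  covered (3 px):
    . . . . . . . . .
    . . . X X X . . .
    . . . . . . . . .
    . . . . . . . . .

Answer: 3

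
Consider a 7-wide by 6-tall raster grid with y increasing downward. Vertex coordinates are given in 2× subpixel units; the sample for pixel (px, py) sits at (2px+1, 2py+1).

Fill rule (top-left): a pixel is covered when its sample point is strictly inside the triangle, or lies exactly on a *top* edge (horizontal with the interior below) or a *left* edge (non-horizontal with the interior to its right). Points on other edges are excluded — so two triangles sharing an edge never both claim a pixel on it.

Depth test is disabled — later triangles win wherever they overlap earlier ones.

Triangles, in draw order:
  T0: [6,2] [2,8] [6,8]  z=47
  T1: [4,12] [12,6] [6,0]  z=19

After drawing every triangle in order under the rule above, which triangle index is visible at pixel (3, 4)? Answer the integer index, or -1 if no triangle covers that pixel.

T0:
  2·area = 24  (B↔C swapped to make it positive)
  edge (6, 2)→(6, 8): d=(0,6) right/bottom  bias=-1
  edge (6, 8)→(2, 8): d=(-4,0) right/bottom  bias=-1
  edge (2, 8)→(6, 2): d=(4,-6) top-left  bias=+0
    (2,2)@(5, 5): e=[6,12,6] → █
    (3,2)@(7, 5): e=[-6,12,18] → ·
    (1,3)@(3, 7): e=[18,4,2] → █
    (3,3)@(7, 7): e=[-6,4,26] → ·
    (1,4)@(3, 9): e=[18,-4,10] → ·
    (2,4)@(5, 9): e=[6,-4,22] → ·
  covered (3 px):
    · · · · · · ·
    · · · · · · ·
    · · █ · · · ·
    · █ █ · · · ·
    · · · · · · ·
    · · · · · · ·
T1:
  2·area = 84  (B↔C swapped to make it positive)
  edge (4, 12)→(6, 0): d=(2,-12) top-left  bias=+0
  edge (6, 0)→(12, 6): d=(6,6) right/bottom  bias=-1
  edge (12, 6)→(4, 12): d=(-8,6) right/bottom  bias=-1
    (3,0)@(7, 1): e=[14,0,70] → ·  [on edge]
    (3,1)@(7, 3): e=[18,12,54] → █
    (4,1)@(9, 3): e=[42,0,42] → ·  [on edge]
    (3,2)@(7, 5): e=[22,24,38] → █
    (4,2)@(9, 5): e=[46,12,26] → █
    (5,2)@(11, 5): e=[70,0,14] → ·  [on edge]
    (2,3)@(5, 7): e=[2,48,34] → █
    (5,3)@(11, 7): e=[74,12,-2] → ·
    (6,3)@(13, 7): e=[98,0,-14] → ·  [on edge]
    (2,4)@(5, 9): e=[6,60,18] → █
    (4,4)@(9, 9): e=[54,36,-6] → ·
    (2,5)@(5, 11): e=[10,72,2] → █
  covered (9 px):
    · · · · · · ·
    · · · █ · · ·
    · · · █ █ · ·
    · · █ █ █ · ·
    · · █ █ · · ·
    · · █ · · · ·

Z-buffer (winner per pixel, '.' = empty):
  . . . . . . .
  . . . 1 . . .
  . . 0 1 1 . .
  . 0 1 1 1 . .
  . . 1 1 . . .
  . . 1 . . . .

Final: 1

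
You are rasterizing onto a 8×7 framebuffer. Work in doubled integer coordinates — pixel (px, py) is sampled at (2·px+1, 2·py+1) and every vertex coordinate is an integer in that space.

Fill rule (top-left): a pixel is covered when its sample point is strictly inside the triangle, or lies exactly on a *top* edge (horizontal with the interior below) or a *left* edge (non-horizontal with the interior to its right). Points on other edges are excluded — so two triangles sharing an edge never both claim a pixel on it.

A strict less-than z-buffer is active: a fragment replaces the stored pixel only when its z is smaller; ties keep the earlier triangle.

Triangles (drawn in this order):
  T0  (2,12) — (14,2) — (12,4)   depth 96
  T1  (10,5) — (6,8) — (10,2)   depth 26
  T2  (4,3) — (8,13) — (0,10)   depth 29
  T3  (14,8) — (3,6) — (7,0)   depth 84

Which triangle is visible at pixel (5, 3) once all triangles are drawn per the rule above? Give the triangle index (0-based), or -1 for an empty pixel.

T0:
  2·area = 4
  edge (2, 12)→(14, 2): d=(12,-10) top-left  bias=+0
  edge (14, 2)→(12, 4): d=(-2,2) right/bottom  bias=-1
  edge (12, 4)→(2, 12): d=(-10,8) right/bottom  bias=-1
    (7,0)@(15, 1): e=[-2,0,6] → .  [on edge]
    (6,1)@(13, 3): e=[2,0,2] → .  [on edge]
    (5,2)@(11, 5): e=[6,0,-2] → .  [on edge]
    (4,3)@(9, 7): e=[10,0,-6] → .  [on edge]
    (3,4)@(7, 9): e=[14,0,-10] → .  [on edge]
    (2,5)@(5, 11): e=[18,0,-14] → .  [on edge]
    (1,6)@(3, 13): e=[22,0,-18] → .  [on edge]
  covered (0 px):
    . . . . . . . .
    . . . . . . . .
    . . . . . . . .
    . . . . . . . .
    . . . . . . . .
    . . . . . . . .
    . . . . . . . .
T1:
  2·area = 12
  edge (10, 5)→(6, 8): d=(-4,3) right/bottom  bias=-1
  edge (6, 8)→(10, 2): d=(4,-6) top-left  bias=+0
  edge (10, 2)→(10, 5): d=(0,3) right/bottom  bias=-1
    (4,2)@(9, 5): e=[3,6,3] → X
    (5,2)@(11, 5): e=[-3,18,-3] → .
    (3,3)@(7, 7): e=[1,2,9] → X
    (4,3)@(9, 7): e=[-5,14,3] → .
    (3,4)@(7, 9): e=[-7,10,9] → .
  covered (2 px):
    . . . . . . . .
    . . . . . . . .
    . . . . X . . .
    . . . X . . . .
    . . . . . . . .
    . . . . . . . .
    . . . . . . . .
T2:
  2·area = 68
  edge (4, 3)→(8, 13): d=(4,10) right/bottom  bias=-1
  edge (8, 13)→(0, 10): d=(-8,-3) top-left  bias=+0
  edge (0, 10)→(4, 3): d=(4,-7) top-left  bias=+0
    (1,2)@(3, 5): e=[18,49,1] → X
    (2,2)@(5, 5): e=[-2,55,15] → .
    (1,3)@(3, 7): e=[26,33,9] → X
    (2,3)@(5, 7): e=[6,39,23] → X
    (3,3)@(7, 7): e=[-14,45,37] → .
    (0,4)@(1, 9): e=[54,11,3] → X
    (3,4)@(7, 9): e=[-6,29,45] → .
    (0,5)@(1, 11): e=[62,-5,11] → .
    (1,5)@(3, 11): e=[42,1,25] → X
    (3,5)@(7, 11): e=[2,13,53] → X
    (4,5)@(9, 11): e=[-18,19,67] → .
    (1,6)@(3, 13): e=[50,-15,33] → .
  covered (9 px):
    . . . . . . . .
    . . . . . . . .
    . X . . . . . .
    . X X . . . . .
    X X X . . . . .
    . X X X . . . .
    . . . . . . . .
T3:
  2·area = 74
  edge (14, 8)→(3, 6): d=(-11,-2) top-left  bias=+0
  edge (3, 6)→(7, 0): d=(4,-6) top-left  bias=+0
  edge (7, 0)→(14, 8): d=(7,8) right/bottom  bias=-1
    (3,0)@(7, 1): e=[63,4,7] → X
    (4,0)@(9, 1): e=[67,16,-9] → .
    (2,1)@(5, 3): e=[37,0,37] → X  [on edge]
    (4,1)@(9, 3): e=[45,24,5] → X
    (5,1)@(11, 3): e=[49,36,-11] → .
    (2,2)@(5, 5): e=[15,8,51] → X
    (5,2)@(11, 5): e=[27,44,3] → X
    (6,2)@(13, 5): e=[31,56,-13] → .
    (2,3)@(5, 7): e=[-7,16,65] → .
    (3,3)@(7, 7): e=[-3,28,49] → .
    (4,3)@(9, 7): e=[1,40,33] → X
    (6,3)@(13, 7): e=[9,64,1] → X
    (0,4)@(1, 9): e=[-37,0,111] → .  [on edge]
  covered (11 px):
    . . . X . . . .
    . . X X X . . .
    . . X X X X . .
    . . . . X X X .
    . . . . . . . .
    . . . . . . . .
    . . . . . . . .

Z-buffer (winner per pixel, '.' = empty):
  . . . 3 . . . .
  . . 3 3 3 . . .
  . 2 3 3 1 3 . .
  . 2 2 1 3 3 3 .
  2 2 2 . . . . .
  . 2 2 2 . . . .
  . . . . . . . .

Result: 3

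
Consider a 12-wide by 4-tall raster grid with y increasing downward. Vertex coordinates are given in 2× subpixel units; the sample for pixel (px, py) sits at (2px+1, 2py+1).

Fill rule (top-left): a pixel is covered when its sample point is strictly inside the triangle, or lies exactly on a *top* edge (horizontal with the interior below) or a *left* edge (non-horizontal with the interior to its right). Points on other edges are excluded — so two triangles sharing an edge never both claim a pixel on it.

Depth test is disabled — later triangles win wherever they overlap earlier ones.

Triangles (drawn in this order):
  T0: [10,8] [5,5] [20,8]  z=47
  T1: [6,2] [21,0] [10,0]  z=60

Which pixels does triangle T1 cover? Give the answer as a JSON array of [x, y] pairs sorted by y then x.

T0:
  2·area = 30
  edge (10, 8)→(5, 5): d=(-5,-3) top-left  bias=+0
  edge (5, 5)→(20, 8): d=(15,3) right/bottom  bias=-1
  edge (20, 8)→(10, 8): d=(-10,0) right/bottom  bias=-1
    (2,2)@(5, 5): e=[0,0,30] → ·  [on edge]
    (4,3)@(9, 7): e=[2,18,10] → #
    (5,3)@(11, 7): e=[8,12,10] → #
    (6,3)@(13, 7): e=[14,6,10] → #
    (7,3)@(15, 7): e=[20,0,10] → ·  [on edge]
  covered (3 px):
    · · · · · · · · · · · ·
    · · · · · · · · · · · ·
    · · · · · · · · · · · ·
    · · · · # # # · · · · ·
T1:
  2·area = 22  (B↔C swapped to make it positive)
  edge (6, 2)→(10, 0): d=(4,-2) top-left  bias=+0
  edge (10, 0)→(21, 0): d=(11,0) top-left  bias=+0
  edge (21, 0)→(6, 2): d=(-15,2) right/bottom  bias=-1
    (4,0)@(9, 1): e=[2,11,9] → #
    (5,0)@(11, 1): e=[6,11,5] → #
    (6,0)@(13, 1): e=[10,11,1] → #
    (7,0)@(15, 1): e=[14,11,-3] → ·
    (4,1)@(9, 3): e=[10,33,-21] → ·
    (5,1)@(11, 3): e=[14,33,-25] → ·
    (6,1)@(13, 3): e=[18,33,-29] → ·
  covered (3 px):
    · · · · # # # · · · · ·
    · · · · · · · · · · · ·
    · · · · · · · · · · · ·
    · · · · · · · · · · · ·

Result: [[4,0],[5,0],[6,0]]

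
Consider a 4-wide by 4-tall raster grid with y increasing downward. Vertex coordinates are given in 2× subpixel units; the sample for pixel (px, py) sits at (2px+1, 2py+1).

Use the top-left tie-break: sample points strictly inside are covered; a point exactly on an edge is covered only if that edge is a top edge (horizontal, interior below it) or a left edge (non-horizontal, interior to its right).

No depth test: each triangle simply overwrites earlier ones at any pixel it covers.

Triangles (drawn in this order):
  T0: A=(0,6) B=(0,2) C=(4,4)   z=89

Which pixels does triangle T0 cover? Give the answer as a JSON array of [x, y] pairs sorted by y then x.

T0:
  2·area = 16
  edge (0, 6)→(0, 2): d=(0,-4) top-left  bias=+0
  edge (0, 2)→(4, 4): d=(4,2) right/bottom  bias=-1
  edge (4, 4)→(0, 6): d=(-4,2) right/bottom  bias=-1
    (0,1)@(1, 3): e=[4,2,10] → █
    (1,1)@(3, 3): e=[12,-2,6] → ·
    (0,2)@(1, 5): e=[4,10,2] → █
    (1,2)@(3, 5): e=[12,6,-2] → ·
    (0,3)@(1, 7): e=[4,18,-6] → ·
  covered (2 px):
    · · · ·
    █ · · ·
    █ · · ·
    · · · ·

Result: [[0,1],[0,2]]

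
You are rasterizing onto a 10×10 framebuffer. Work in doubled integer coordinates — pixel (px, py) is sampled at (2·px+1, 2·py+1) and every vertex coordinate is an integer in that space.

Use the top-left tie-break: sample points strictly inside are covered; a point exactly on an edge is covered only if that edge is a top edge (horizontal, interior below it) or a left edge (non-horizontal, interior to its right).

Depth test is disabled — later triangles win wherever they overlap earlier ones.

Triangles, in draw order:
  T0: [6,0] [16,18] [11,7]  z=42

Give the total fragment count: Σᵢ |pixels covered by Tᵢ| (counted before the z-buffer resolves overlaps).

T0:
  2·area = 20  (B↔C swapped to make it positive)
  edge (6, 0)→(11, 7): d=(5,7) right/bottom  bias=-1
  edge (11, 7)→(16, 18): d=(5,11) right/bottom  bias=-1
  edge (16, 18)→(6, 0): d=(-10,-18) top-left  bias=+0
    (4,2)@(9, 5): e=[4,12,4] → X
    (5,2)@(11, 5): e=[-10,-10,40] → .
    (4,3)@(9, 7): e=[14,22,-16] → .
    (5,3)@(11, 7): e=[0,0,20] → .  [on edge]
    (5,4)@(11, 9): e=[10,10,0] → X  [on edge]
    (6,4)@(13, 9): e=[-4,-12,36] → .
    (5,5)@(11, 11): e=[20,20,-20] → .
  covered (2 px):
    . . . . . . . . . .
    . . . . . . . . . .
    . . . . X . . . . .
    . . . . . . . . . .
    . . . . . X . . . .
    . . . . . . . . . .
    . . . . . . . . . .
    . . . . . . . . . .
    . . . . . . . . . .
    . . . . . . . . . .

Answer: 2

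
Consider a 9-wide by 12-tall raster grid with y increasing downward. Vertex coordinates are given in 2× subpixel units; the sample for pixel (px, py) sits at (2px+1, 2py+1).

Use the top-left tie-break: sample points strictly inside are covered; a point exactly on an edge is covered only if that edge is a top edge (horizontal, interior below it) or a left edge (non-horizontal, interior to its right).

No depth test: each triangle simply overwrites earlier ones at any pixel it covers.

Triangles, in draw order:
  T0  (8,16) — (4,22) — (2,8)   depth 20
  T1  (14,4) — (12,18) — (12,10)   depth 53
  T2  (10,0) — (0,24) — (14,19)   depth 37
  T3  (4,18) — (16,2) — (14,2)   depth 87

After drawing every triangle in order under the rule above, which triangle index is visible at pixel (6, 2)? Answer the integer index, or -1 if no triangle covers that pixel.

T0:
  2·area = 68
  edge (8, 16)→(4, 22): d=(-4,6) right/bottom  bias=-1
  edge (4, 22)→(2, 8): d=(-2,-14) top-left  bias=+0
  edge (2, 8)→(8, 16): d=(6,8) right/bottom  bias=-1
    (0,0)@(1, 1): e=[102,0,-34] → .  [on edge]
    (1,5)@(3, 11): e=[50,8,10] → X
    (2,5)@(5, 11): e=[38,36,-6] → .
    (1,6)@(3, 13): e=[42,4,22] → X
    (2,6)@(5, 13): e=[30,32,6] → X
    (3,6)@(7, 13): e=[18,60,-10] → .
    (1,7)@(3, 15): e=[34,0,34] → X  [on edge]
    (3,7)@(7, 15): e=[10,56,2] → X
    (4,7)@(9, 15): e=[-2,84,-14] → .
    (1,8)@(3, 17): e=[26,-4,46] → .
    (2,8)@(5, 17): e=[14,24,30] → X
    (4,8)@(9, 17): e=[-10,80,-2] → .
  covered (9 px):
    . . . . . . . . .
    . . . . . . . . .
    . . . . . . . . .
    . . . . . . . . .
    . . . . . . . . .
    . X . . . . . . .
    . X X . . . . . .
    . X X X . . . . .
    . . X X . . . . .
    . . X . . . . . .
    . . . . . . . . .
    . . . . . . . . .
T1:
  2·area = 16
  edge (14, 4)→(12, 18): d=(-2,14) right/bottom  bias=-1
  edge (12, 18)→(12, 10): d=(0,-8) top-left  bias=+0
  edge (12, 10)→(14, 4): d=(2,-6) top-left  bias=+0
    (7,0)@(15, 1): e=[-8,24,0] → .  [on edge]
    (6,3)@(13, 7): e=[8,8,0] → X  [on edge]
    (7,3)@(15, 7): e=[-20,24,12] → .
    (6,4)@(13, 9): e=[4,8,4] → X
    (7,4)@(15, 9): e=[-24,24,16] → .
    (6,5)@(13, 11): e=[0,8,8] → .  [on edge]
    (5,6)@(11, 13): e=[24,-8,0] → .  [on edge]
    (4,9)@(9, 19): e=[40,-24,0] → .  [on edge]
  covered (2 px):
    . . . . . . . . .
    . . . . . . . . .
    . . . . . . . . .
    . . . . . . X . .
    . . . . . . X . .
    . . . . . . . . .
    . . . . . . . . .
    . . . . . . . . .
    . . . . . . . . .
    . . . . . . . . .
    . . . . . . . . .
    . . . . . . . . .
T2:
  2·area = 286  (B↔C swapped to make it positive)
  edge (10, 0)→(14, 19): d=(4,19) right/bottom  bias=-1
  edge (14, 19)→(0, 24): d=(-14,5) right/bottom  bias=-1
  edge (0, 24)→(10, 0): d=(10,-24) top-left  bias=+0
    (4,1)@(9, 3): e=[31,249,6] → X
    (5,1)@(11, 3): e=[-7,239,54] → .
    (4,2)@(9, 5): e=[39,221,26] → X
    (5,2)@(11, 5): e=[1,211,74] → X
    (6,2)@(13, 5): e=[-37,201,122] → .
    (4,3)@(9, 7): e=[47,193,46] → X
    (6,3)@(13, 7): e=[-29,173,142] → .
    (3,4)@(7, 9): e=[93,175,18] → X
    (6,4)@(13, 9): e=[-21,145,162] → .
    (3,5)@(7, 11): e=[101,147,38] → X
    (6,5)@(13, 11): e=[-13,117,182] → .
    (2,6)@(5, 13): e=[147,129,10] → X
  covered (36 px):
    . . . . . . . . .
    . . . . X . . . .
    . . . . X X . . .
    . . . . X X . . .
    . . . X X X . . .
    . . . X X X . . .
    . . X X X X . . .
    . . X X X X X . .
    . X X X X X X . .
    . X X X X X X . .
    . X X X . . . . .
    X . . . . . . . .
T3:
  2·area = 32  (B↔C swapped to make it positive)
  edge (4, 18)→(14, 2): d=(10,-16) top-left  bias=+0
  edge (14, 2)→(16, 2): d=(2,0) top-left  bias=+0
  edge (16, 2)→(4, 18): d=(-12,16) right/bottom  bias=-1
    (7,1)@(15, 3): e=[26,2,4] → X
    (8,1)@(17, 3): e=[58,2,-28] → .
    (6,2)@(13, 5): e=[14,6,12] → X
    (7,2)@(15, 5): e=[46,6,-20] → .
    (5,3)@(11, 7): e=[2,10,20] → X
    (6,3)@(13, 7): e=[34,10,-12] → .
    (5,4)@(11, 9): e=[22,14,-4] → .
    (4,5)@(9, 11): e=[10,18,4] → X
    (5,5)@(11, 11): e=[42,18,-28] → .
    (4,6)@(9, 13): e=[30,22,-20] → .
  covered (4 px):
    . . . . . . . . .
    . . . . . . . X .
    . . . . . . X . .
    . . . . . X . . .
    . . . . . . . . .
    . . . . X . . . .
    . . . . . . . . .
    . . . . . . . . .
    . . . . . . . . .
    . . . . . . . . .
    . . . . . . . . .
    . . . . . . . . .

Z-buffer (winner per pixel, '.' = empty):
  . . . . . . . . .
  . . . . 2 . . 3 .
  . . . . 2 2 3 . .
  . . . . 2 3 1 . .
  . . . 2 2 2 1 . .
  . 0 . 2 3 2 . . .
  . 0 2 2 2 2 . . .
  . 0 2 2 2 2 2 . .
  . 2 2 2 2 2 2 . .
  . 2 2 2 2 2 2 . .
  . 2 2 2 . . . . .
  2 . . . . . . . .

Result: 3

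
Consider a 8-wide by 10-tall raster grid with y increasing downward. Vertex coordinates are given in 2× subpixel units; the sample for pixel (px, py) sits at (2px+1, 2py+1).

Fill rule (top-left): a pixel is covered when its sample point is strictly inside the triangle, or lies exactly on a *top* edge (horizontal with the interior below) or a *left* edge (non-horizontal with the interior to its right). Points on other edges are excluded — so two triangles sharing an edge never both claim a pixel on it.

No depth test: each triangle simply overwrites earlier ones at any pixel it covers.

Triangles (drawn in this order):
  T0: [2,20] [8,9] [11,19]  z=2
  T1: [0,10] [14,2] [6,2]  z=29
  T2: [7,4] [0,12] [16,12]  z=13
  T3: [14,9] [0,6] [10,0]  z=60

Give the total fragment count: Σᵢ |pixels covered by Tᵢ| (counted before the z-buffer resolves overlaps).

T0:
  2·area = 93
  edge (2, 20)→(8, 9): d=(6,-11) top-left  bias=+0
  edge (8, 9)→(11, 19): d=(3,10) right/bottom  bias=-1
  edge (11, 19)→(2, 20): d=(-9,1) right/bottom  bias=-1
    (3,5)@(7, 11): e=[1,16,76] → █
    (4,5)@(9, 11): e=[23,-4,74] → ·
    (3,6)@(7, 13): e=[13,22,58] → █
    (4,6)@(9, 13): e=[35,2,56] → █
    (5,6)@(11, 13): e=[57,-18,54] → ·
    (2,7)@(5, 15): e=[3,48,42] → █
    (5,7)@(11, 15): e=[69,-12,36] → ·
    (2,8)@(5, 17): e=[15,54,24] → █
    (5,8)@(11, 17): e=[81,-6,18] → ·
    (1,9)@(3, 19): e=[5,80,8] → █
    (5,9)@(11, 19): e=[93,0,0] → ·  [on edge]
  covered (13 px):
    · · · · · · · ·
    · · · · · · · ·
    · · · · · · · ·
    · · · · · · · ·
    · · · · · · · ·
    · · · █ · · · ·
    · · · █ █ · · ·
    · · █ █ █ · · ·
    · · █ █ █ · · ·
    · █ █ █ █ · · ·
T1:
  2·area = 64  (B↔C swapped to make it positive)
  edge (0, 10)→(6, 2): d=(6,-8) top-left  bias=+0
  edge (6, 2)→(14, 2): d=(8,0) top-left  bias=+0
  edge (14, 2)→(0, 10): d=(-14,8) right/bottom  bias=-1
    (3,1)@(7, 3): e=[14,8,42] → █
    (4,1)@(9, 3): e=[30,8,26] → █
    (5,1)@(11, 3): e=[46,8,10] → █
    (6,1)@(13, 3): e=[62,8,-6] → ·
    (2,2)@(5, 5): e=[10,24,30] → █
    (4,2)@(9, 5): e=[42,24,-2] → ·
    (5,2)@(11, 5): e=[58,24,-18] → ·
    (1,3)@(3, 7): e=[6,40,18] → █
    (3,3)@(7, 7): e=[38,40,-14] → ·
    (0,4)@(1, 9): e=[2,56,6] → █
    (1,4)@(3, 9): e=[18,56,-10] → ·
    (2,4)@(5, 9): e=[34,56,-26] → ·
  covered (8 px):
    · · · · · · · ·
    · · · █ █ █ · ·
    · · █ █ · · · ·
    · █ █ · · · · ·
    █ · · · · · · ·
    · · · · · · · ·
    · · · · · · · ·
    · · · · · · · ·
    · · · · · · · ·
    · · · · · · · ·
T2:
  2·area = 128  (B↔C swapped to make it positive)
  edge (7, 4)→(16, 12): d=(9,8) right/bottom  bias=-1
  edge (16, 12)→(0, 12): d=(-16,0) right/bottom  bias=-1
  edge (0, 12)→(7, 4): d=(7,-8) top-left  bias=+0
    (3,2)@(7, 5): e=[9,112,7] → █
    (4,2)@(9, 5): e=[-7,112,23] → ·
    (2,3)@(5, 7): e=[43,80,5] → █
    (4,3)@(9, 7): e=[11,80,37] → █
    (5,3)@(11, 7): e=[-5,80,53] → ·
    (1,4)@(3, 9): e=[77,48,3] → █
    (5,4)@(11, 9): e=[13,48,67] → █
    (6,4)@(13, 9): e=[-3,48,83] → ·
    (0,5)@(1, 11): e=[111,16,1] → █
    (6,5)@(13, 11): e=[15,16,97] → █
    (7,5)@(15, 11): e=[-1,16,113] → ·
    (0,6)@(1, 13): e=[129,-16,15] → ·
  covered (16 px):
    · · · · · · · ·
    · · · · · · · ·
    · · · █ · · · ·
    · · █ █ █ · · ·
    · █ █ █ █ █ · ·
    █ █ █ █ █ █ █ ·
    · · · · · · · ·
    · · · · · · · ·
    · · · · · · · ·
    · · · · · · · ·
T3:
  2·area = 114
  edge (14, 9)→(0, 6): d=(-14,-3) top-left  bias=+0
  edge (0, 6)→(10, 0): d=(10,-6) top-left  bias=+0
  edge (10, 0)→(14, 9): d=(4,9) right/bottom  bias=-1
    (4,0)@(9, 1): e=[97,4,13] → █
    (5,0)@(11, 1): e=[103,16,-5] → ·
    (2,1)@(5, 3): e=[57,0,57] → █  [on edge]
    (3,1)@(7, 3): e=[63,12,39] → █
    (5,1)@(11, 3): e=[75,36,3] → █
    (6,1)@(13, 3): e=[81,48,-15] → ·
    (1,2)@(3, 5): e=[23,8,83] → █
    (6,2)@(13, 5): e=[53,68,-7] → ·
    (1,3)@(3, 7): e=[-5,28,91] → ·
    (2,3)@(5, 7): e=[1,40,73] → █
    (6,3)@(13, 7): e=[25,88,1] → █
    (7,3)@(15, 7): e=[31,100,-17] → ·
  covered (15 px):
    · · · · █ · · ·
    · · █ █ █ █ · ·
    · █ █ █ █ █ · ·
    · · █ █ █ █ █ ·
    · · · · · · · ·
    · · · · · · · ·
    · · · · · · · ·
    · · · · · · · ·
    · · · · · · · ·
    · · · · · · · ·

Result: 52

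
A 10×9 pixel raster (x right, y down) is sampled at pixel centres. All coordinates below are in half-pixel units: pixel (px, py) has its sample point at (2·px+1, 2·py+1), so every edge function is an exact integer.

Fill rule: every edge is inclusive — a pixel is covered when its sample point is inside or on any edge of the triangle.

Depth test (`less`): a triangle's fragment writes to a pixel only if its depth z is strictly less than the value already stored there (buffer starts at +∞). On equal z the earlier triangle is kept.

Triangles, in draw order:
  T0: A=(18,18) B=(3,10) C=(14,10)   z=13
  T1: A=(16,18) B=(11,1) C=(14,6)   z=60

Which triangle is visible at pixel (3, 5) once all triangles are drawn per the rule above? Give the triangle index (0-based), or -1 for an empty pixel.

T0:
  2·area = 88
  edge (18, 18)→(3, 10): d=(-15,-8) inclusive
  edge (3, 10)→(14, 10): d=(11,0) inclusive
  edge (14, 10)→(18, 18): d=(4,8) inclusive
    (2,5)@(5, 11): e=[1,11,76] → █
    (3,5)@(7, 11): e=[17,11,60] → █
    (4,5)@(9, 11): e=[33,11,44] → █
    (5,5)@(11, 11): e=[49,11,28] → █
    (6,5)@(13, 11): e=[65,11,12] → █
    (7,5)@(15, 11): e=[81,11,-4] → ·
    (2,6)@(5, 13): e=[-29,33,84] → ·
    (3,6)@(7, 13): e=[-13,33,68] → ·
    (4,6)@(9, 13): e=[3,33,52] → █
    (7,6)@(15, 13): e=[51,33,4] → █
    (8,6)@(17, 13): e=[67,33,-12] → ·
    (4,7)@(9, 15): e=[-27,55,60] → ·
  covered (12 px):
    · · · · · · · · · ·
    · · · · · · · · · ·
    · · · · · · · · · ·
    · · · · · · · · · ·
    · · · · · · · · · ·
    · · █ █ █ █ █ · · ·
    · · · · █ █ █ █ · ·
    · · · · · · █ █ · ·
    · · · · · · · · █ ·
T1:
  2·area = 26
  edge (16, 18)→(11, 1): d=(-5,-17) inclusive
  edge (11, 1)→(14, 6): d=(3,5) inclusive
  edge (14, 6)→(16, 18): d=(2,12) inclusive
    (5,0)@(11, 1): e=[0,0,26] → █  [on edge]
    (6,0)@(13, 1): e=[34,-10,2] → ·
    (5,1)@(11, 3): e=[-10,6,30] → ·
    (6,2)@(13, 5): e=[14,2,10] → █
    (7,2)@(15, 5): e=[48,-8,-14] → ·
    (6,3)@(13, 7): e=[4,8,14] → █
    (7,3)@(15, 7): e=[38,-2,-10] → ·
    (6,4)@(13, 9): e=[-6,14,18] → ·
    (8,5)@(17, 11): e=[52,0,-26] → ·  [on edge]
    (7,6)@(15, 13): e=[8,16,2] → █
    (8,6)@(17, 13): e=[42,6,-22] → ·
    (7,7)@(15, 15): e=[-2,22,6] → ·
  covered (4 px):
    · · · · · █ · · · ·
    · · · · · · · · · ·
    · · · · · · █ · · ·
    · · · · · · █ · · ·
    · · · · · · · · · ·
    · · · · · · · · · ·
    · · · · · · · █ · ·
    · · · · · · · · · ·
    · · · · · · · · · ·

Z-buffer (winner per pixel, '.' = empty):
  . . . . . 1 . . . .
  . . . . . . . . . .
  . . . . . . 1 . . .
  . . . . . . 1 . . .
  . . . . . . . . . .
  . . 0 0 0 0 0 . . .
  . . . . 0 0 0 0 . .
  . . . . . . 0 0 . .
  . . . . . . . . 0 .

Answer: 0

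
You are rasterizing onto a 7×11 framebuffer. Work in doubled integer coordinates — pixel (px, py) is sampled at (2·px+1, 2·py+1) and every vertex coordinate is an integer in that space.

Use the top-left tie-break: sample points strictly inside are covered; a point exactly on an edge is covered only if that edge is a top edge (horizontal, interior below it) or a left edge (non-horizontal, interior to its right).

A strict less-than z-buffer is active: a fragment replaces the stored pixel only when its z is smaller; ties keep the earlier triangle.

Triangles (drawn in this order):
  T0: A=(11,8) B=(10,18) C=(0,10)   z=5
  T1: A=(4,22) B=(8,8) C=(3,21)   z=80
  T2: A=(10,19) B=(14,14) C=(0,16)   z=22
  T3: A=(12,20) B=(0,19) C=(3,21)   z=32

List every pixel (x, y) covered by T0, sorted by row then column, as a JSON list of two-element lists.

T0:
  2·area = 108
  edge (11, 8)→(10, 18): d=(-1,10) right/bottom  bias=-1
  edge (10, 18)→(0, 10): d=(-10,-8) top-left  bias=+0
  edge (0, 10)→(11, 8): d=(11,-2) top-left  bias=+0
    (3,4)@(7, 9): e=[39,66,3] → #
    (4,4)@(9, 9): e=[19,82,7] → #
    (5,4)@(11, 9): e=[-1,98,11] → ·
    (1,5)@(3, 11): e=[77,14,17] → #
    (2,5)@(5, 11): e=[57,30,21] → #
    (5,5)@(11, 11): e=[-3,78,33] → ·
    (1,6)@(3, 13): e=[75,-6,39] → ·
    (2,6)@(5, 13): e=[55,10,43] → #
    (5,6)@(11, 13): e=[-5,58,55] → ·
    (2,7)@(5, 15): e=[53,-10,65] → ·
    (3,7)@(7, 15): e=[33,6,69] → #
    (5,7)@(11, 15): e=[-7,38,77] → ·
  covered (12 px):
    · · · · · · ·
    · · · · · · ·
    · · · · · · ·
    · · · · · · ·
    · · · # # · ·
    · # # # # · ·
    · · # # # · ·
    · · · # # · ·
    · · · · # · ·
    · · · · · · ·
    · · · · · · ·
T1:
  2·area = 18  (B↔C swapped to make it positive)
  edge (4, 22)→(3, 21): d=(-1,-1) top-left  bias=+0
  edge (3, 21)→(8, 8): d=(5,-13) top-left  bias=+0
  edge (8, 8)→(4, 22): d=(-4,14) right/bottom  bias=-1
    (3,5)@(7, 11): e=[14,2,2] → #
    (4,5)@(9, 11): e=[16,28,-26] → ·
    (3,6)@(7, 13): e=[12,12,-6] → ·
    (2,8)@(5, 17): e=[6,6,6] → #
    (3,8)@(7, 17): e=[8,32,-22] → ·
    (0,9)@(1, 19): e=[0,-36,54] → ·  [on edge]
    (2,9)@(5, 19): e=[4,16,-2] → ·
    (1,10)@(3, 21): e=[0,0,18] → #  [on edge]
    (2,10)@(5, 21): e=[2,26,-10] → ·
  covered (3 px):
    · · · · · · ·
    · · · · · · ·
    · · · · · · ·
    · · · · · · ·
    · · · · · · ·
    · · · # · · ·
    · · · · · · ·
    · · · · · · ·
    · · # · · · ·
    · · · · · · ·
    · # · · · · ·
T2:
  2·area = 62  (B↔C swapped to make it positive)
  edge (10, 19)→(0, 16): d=(-10,-3) top-left  bias=+0
  edge (0, 16)→(14, 14): d=(14,-2) top-left  bias=+0
  edge (14, 14)→(10, 19): d=(-4,5) right/bottom  bias=-1
    (3,7)@(7, 15): e=[31,0,31] → #  [on edge]
    (4,7)@(9, 15): e=[37,4,21] → #
    (5,7)@(11, 15): e=[43,8,11] → #
    (6,7)@(13, 15): e=[49,12,1] → #
    (2,8)@(5, 17): e=[5,24,33] → #
    (6,8)@(13, 17): e=[29,40,-7] → ·
    (2,9)@(5, 19): e=[-15,52,25] → ·
    (3,9)@(7, 19): e=[-9,56,15] → ·
    (4,9)@(9, 19): e=[-3,60,5] → ·
    (5,9)@(11, 19): e=[3,64,-5] → ·
  covered (8 px):
    · · · · · · ·
    · · · · · · ·
    · · · · · · ·
    · · · · · · ·
    · · · · · · ·
    · · · · · · ·
    · · · · · · ·
    · · · # # # #
    · · # # # # ·
    · · · · · · ·
    · · · · · · ·
T3:
  2·area = 21  (B↔C swapped to make it positive)
  edge (12, 20)→(3, 21): d=(-9,1) right/bottom  bias=-1
  edge (3, 21)→(0, 19): d=(-3,-2) top-left  bias=+0
  edge (0, 19)→(12, 20): d=(12,1) right/bottom  bias=-1
    (1,10)@(3, 21): e=[0,0,21] → ·  [on edge]
  covered (0 px):
    · · · · · · ·
    · · · · · · ·
    · · · · · · ·
    · · · · · · ·
    · · · · · · ·
    · · · · · · ·
    · · · · · · ·
    · · · · · · ·
    · · · · · · ·
    · · · · · · ·
    · · · · · · ·

Final: [[3,4],[4,4],[1,5],[2,5],[3,5],[4,5],[2,6],[3,6],[4,6],[3,7],[4,7],[4,8]]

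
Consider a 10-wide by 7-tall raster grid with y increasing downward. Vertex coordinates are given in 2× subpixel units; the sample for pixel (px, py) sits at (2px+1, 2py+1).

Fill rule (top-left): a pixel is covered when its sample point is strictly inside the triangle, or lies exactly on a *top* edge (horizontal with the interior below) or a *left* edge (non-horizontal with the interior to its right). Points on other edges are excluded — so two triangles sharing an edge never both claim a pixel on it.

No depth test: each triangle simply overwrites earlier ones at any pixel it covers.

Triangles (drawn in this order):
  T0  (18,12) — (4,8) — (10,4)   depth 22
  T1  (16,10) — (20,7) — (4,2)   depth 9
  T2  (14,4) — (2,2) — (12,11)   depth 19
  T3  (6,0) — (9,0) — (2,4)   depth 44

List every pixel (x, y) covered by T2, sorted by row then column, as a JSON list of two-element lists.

T0:
  2·area = 80
  edge (18, 12)→(4, 8): d=(-14,-4) top-left  bias=+0
  edge (4, 8)→(10, 4): d=(6,-4) top-left  bias=+0
  edge (10, 4)→(18, 12): d=(8,8) right/bottom  bias=-1
    (3,0)@(7, 1): e=[110,-30,0] → ·  [on edge]
    (4,1)@(9, 3): e=[90,-10,0] → ·  [on edge]
    (4,2)@(9, 5): e=[62,2,16] → █
    (5,2)@(11, 5): e=[70,10,0] → ·  [on edge]
    (3,3)@(7, 7): e=[26,6,48] → █
    (5,3)@(11, 7): e=[42,22,16] → █
    (6,3)@(13, 7): e=[50,30,0] → ·  [on edge]
    (3,4)@(7, 9): e=[-2,18,64] → ·
    (4,4)@(9, 9): e=[6,26,48] → █
    (6,4)@(13, 9): e=[22,42,16] → █
    (7,4)@(15, 9): e=[30,50,0] → ·  [on edge]
    (4,5)@(9, 11): e=[-22,38,64] → ·
    (8,5)@(17, 11): e=[10,70,0] → ·  [on edge]
    (9,6)@(19, 13): e=[-10,90,0] → ·  [on edge]
  covered (8 px):
    · · · · · · · · · ·
    · · · · · · · · · ·
    · · · · █ · · · · ·
    · · · █ █ █ · · · ·
    · · · · █ █ █ · · ·
    · · · · · · · █ · ·
    · · · · · · · · · ·
T1:
  2·area = 68  (B↔C swapped to make it positive)
  edge (16, 10)→(4, 2): d=(-12,-8) top-left  bias=+0
  edge (4, 2)→(20, 7): d=(16,5) right/bottom  bias=-1
  edge (20, 7)→(16, 10): d=(-4,3) right/bottom  bias=-1
    (3,1)@(7, 3): e=[12,1,55] → █
    (4,1)@(9, 3): e=[28,-9,49] → ·
    (3,2)@(7, 5): e=[-12,33,47] → ·
    (4,2)@(9, 5): e=[4,23,41] → █
    (5,2)@(11, 5): e=[20,13,35] → █
    (6,2)@(13, 5): e=[36,3,29] → █
    (7,2)@(15, 5): e=[52,-7,23] → ·
    (4,3)@(9, 7): e=[-20,55,33] → ·
    (5,3)@(11, 7): e=[-4,45,27] → ·
    (6,3)@(13, 7): e=[12,35,21] → █
    (7,3)@(15, 7): e=[28,25,15] → █
    (8,3)@(17, 7): e=[44,15,9] → █
  covered (10 px):
    · · · · · · · · · ·
    · · · █ · · · · · ·
    · · · · █ █ █ · · ·
    · · · · · · █ █ █ █
    · · · · · · · █ █ ·
    · · · · · · · · · ·
    · · · · · · · · · ·
T2:
  2·area = 88  (B↔C swapped to make it positive)
  edge (14, 4)→(12, 11): d=(-2,7) right/bottom  bias=-1
  edge (12, 11)→(2, 2): d=(-10,-9) top-left  bias=+0
  edge (2, 2)→(14, 4): d=(12,2) right/bottom  bias=-1
    (2,1)@(5, 3): e=[65,17,6] → █
    (3,1)@(7, 3): e=[51,35,2] → █
    (4,1)@(9, 3): e=[37,53,-2] → ·
    (2,2)@(5, 5): e=[61,-3,30] → ·
    (3,2)@(7, 5): e=[47,15,26] → █
    (4,2)@(9, 5): e=[33,33,22] → █
    (5,2)@(11, 5): e=[19,51,18] → █
    (6,2)@(13, 5): e=[5,69,14] → █
    (7,2)@(15, 5): e=[-9,87,10] → ·
    (3,3)@(7, 7): e=[43,-5,50] → ·
    (4,3)@(9, 7): e=[29,13,46] → █
    (7,3)@(15, 7): e=[-13,67,34] → ·
  covered (10 px):
    · · · · · · · · · ·
    · · █ █ · · · · · ·
    · · · █ █ █ █ · · ·
    · · · · █ █ █ · · ·
    · · · · · █ · · · ·
    · · · · · · · · · ·
    · · · · · · · · · ·
T3:
  2·area = 12
  edge (6, 0)→(9, 0): d=(3,0) top-left  bias=+0
  edge (9, 0)→(2, 4): d=(-7,4) right/bottom  bias=-1
  edge (2, 4)→(6, 0): d=(4,-4) top-left  bias=+0
    (2,0)@(5, 1): e=[3,9,0] → █  [on edge]
    (3,0)@(7, 1): e=[3,1,8] → █
    (4,0)@(9, 1): e=[3,-7,16] → ·
    (1,1)@(3, 3): e=[9,3,0] → █  [on edge]
    (2,1)@(5, 3): e=[9,-5,8] → ·
    (3,1)@(7, 3): e=[9,-13,16] → ·
    (0,2)@(1, 5): e=[15,-3,0] → ·  [on edge]
    (1,2)@(3, 5): e=[15,-11,8] → ·
  covered (3 px):
    · · █ █ · · · · · ·
    · █ · · · · · · · ·
    · · · · · · · · · ·
    · · · · · · · · · ·
    · · · · · · · · · ·
    · · · · · · · · · ·
    · · · · · · · · · ·

Result: [[2,1],[3,1],[3,2],[4,2],[5,2],[6,2],[4,3],[5,3],[6,3],[5,4]]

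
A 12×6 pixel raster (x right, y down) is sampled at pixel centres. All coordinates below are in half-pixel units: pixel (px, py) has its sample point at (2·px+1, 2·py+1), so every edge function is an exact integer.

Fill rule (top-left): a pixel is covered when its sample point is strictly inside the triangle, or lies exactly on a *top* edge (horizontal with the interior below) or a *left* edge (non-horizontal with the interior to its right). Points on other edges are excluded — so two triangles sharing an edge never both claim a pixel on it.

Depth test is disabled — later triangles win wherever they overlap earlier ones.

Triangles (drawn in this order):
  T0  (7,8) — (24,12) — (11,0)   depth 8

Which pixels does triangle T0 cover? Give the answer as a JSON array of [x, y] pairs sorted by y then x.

T0:
  2·area = 152  (B↔C swapped to make it positive)
  edge (7, 8)→(11, 0): d=(4,-8) top-left  bias=+0
  edge (11, 0)→(24, 12): d=(13,12) right/bottom  bias=-1
  edge (24, 12)→(7, 8): d=(-17,-4) top-left  bias=+0
    (5,0)@(11, 1): e=[4,13,135] → X
    (6,0)@(13, 1): e=[20,-11,143] → .
    (5,1)@(11, 3): e=[12,39,101] → X
    (6,1)@(13, 3): e=[28,15,109] → X
    (7,1)@(15, 3): e=[44,-9,117] → .
    (4,2)@(9, 5): e=[4,89,59] → X
    (7,2)@(15, 5): e=[52,17,83] → X
    (8,2)@(17, 5): e=[68,-7,91] → .
    (4,3)@(9, 7): e=[12,115,25] → X
    (8,3)@(17, 7): e=[76,19,57] → X
    (9,3)@(19, 7): e=[92,-5,65] → .
    (4,4)@(9, 9): e=[20,141,-9] → .
  covered (17 px):
    . . . . . X . . . . . .
    . . . . . X X . . . . .
    . . . . X X X X . . . .
    . . . . X X X X X . . .
    . . . . . . X X X X . .
    . . . . . . . . . . X .

Result: [[5,0],[5,1],[6,1],[4,2],[5,2],[6,2],[7,2],[4,3],[5,3],[6,3],[7,3],[8,3],[6,4],[7,4],[8,4],[9,4],[10,5]]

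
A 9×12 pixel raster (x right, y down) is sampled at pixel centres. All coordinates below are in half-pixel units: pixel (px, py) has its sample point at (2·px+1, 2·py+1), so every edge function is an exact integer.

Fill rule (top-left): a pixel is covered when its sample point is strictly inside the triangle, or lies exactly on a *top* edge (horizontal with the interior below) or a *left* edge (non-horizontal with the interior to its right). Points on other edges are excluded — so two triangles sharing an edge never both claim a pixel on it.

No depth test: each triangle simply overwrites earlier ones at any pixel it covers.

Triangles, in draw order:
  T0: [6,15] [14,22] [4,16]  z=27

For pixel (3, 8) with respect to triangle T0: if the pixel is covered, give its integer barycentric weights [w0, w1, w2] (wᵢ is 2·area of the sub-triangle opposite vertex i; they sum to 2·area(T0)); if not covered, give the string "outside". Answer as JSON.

T0:
  2·area = 22
  edge (6, 15)→(14, 22): d=(8,7) right/bottom  bias=-1
  edge (14, 22)→(4, 16): d=(-10,-6) top-left  bias=+0
  edge (4, 16)→(6, 15): d=(2,-1) top-left  bias=+0
    (3,8)@(7, 17): e=[9,8,5] → █
    (4,8)@(9, 17): e=[-5,20,7] → ·
    (3,9)@(7, 19): e=[25,-12,9] → ·
    (4,9)@(9, 19): e=[11,0,11] → █  [on edge]
    (5,9)@(11, 19): e=[-3,12,13] → ·
    (4,10)@(9, 21): e=[27,-20,15] → ·
  covered (2 px):
    · · · · · · · · ·
    · · · · · · · · ·
    · · · · · · · · ·
    · · · · · · · · ·
    · · · · · · · · ·
    · · · · · · · · ·
    · · · · · · · · ·
    · · · · · · · · ·
    · · · █ · · · · ·
    · · · · █ · · · ·
    · · · · · · · · ·
    · · · · · · · · ·

Result: [8,5,9]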